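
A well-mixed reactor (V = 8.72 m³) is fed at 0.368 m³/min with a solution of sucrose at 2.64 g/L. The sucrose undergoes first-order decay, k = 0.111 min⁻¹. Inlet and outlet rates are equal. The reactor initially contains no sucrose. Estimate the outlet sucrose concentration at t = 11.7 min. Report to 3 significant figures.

0.606 g/L

Species balance: V dC/dt = Q C_in − Q C − k V C.
This is linear with rate a = Q/V + k = 0.15320 min⁻¹.
C_ss = Q C_in/(Q + kV) = 0.72723 g/L; C(t) = C_ss + (C₀ − C_ss) e^(−a t).
C(11.7) = 0.72723 + (-0.72723)·e^(−0.15320·11.7) = 0.72723 + (-0.72723)·0.16655 = 0.60611 g/L.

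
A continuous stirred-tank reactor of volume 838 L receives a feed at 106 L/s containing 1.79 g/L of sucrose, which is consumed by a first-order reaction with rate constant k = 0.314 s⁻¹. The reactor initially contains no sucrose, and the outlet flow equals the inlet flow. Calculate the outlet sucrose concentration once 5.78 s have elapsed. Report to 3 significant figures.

0.474 g/L

Accumulation = in − out − consumed: V dC/dt = Q C_in − Q C − k V C.
This is linear with rate a = Q/V + k = 0.44049 s⁻¹.
C_ss = Q C_in/(Q + kV) = 0.51402 g/L; C(t) = C_ss + (C₀ − C_ss) e^(−a t).
C(5.78) = 0.51402 + (-0.51402)·e^(−0.44049·5.78) = 0.51402 + (-0.51402)·0.078391 = 0.47372 g/L.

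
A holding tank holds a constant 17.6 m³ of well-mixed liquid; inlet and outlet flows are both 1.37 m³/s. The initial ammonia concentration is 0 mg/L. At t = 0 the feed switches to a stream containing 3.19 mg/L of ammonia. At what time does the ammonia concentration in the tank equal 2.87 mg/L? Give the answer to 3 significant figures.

Species balance: V dC/dt = Q(C_in − C) ⇒ τ = V/Q = 12.847 s.
C(t) = C_in + (C₀ − C_in) e^(−t/τ). Set C = 2.87 and solve for t:
e^(−t/τ) = (C − C_in)/(C₀ − C_in) = (2.87 − 3.19)/(0 − 3.19) = 0.10031
t = −τ ln(…) = 12.847 × 2.2995 = 29.540 s.

29.5 s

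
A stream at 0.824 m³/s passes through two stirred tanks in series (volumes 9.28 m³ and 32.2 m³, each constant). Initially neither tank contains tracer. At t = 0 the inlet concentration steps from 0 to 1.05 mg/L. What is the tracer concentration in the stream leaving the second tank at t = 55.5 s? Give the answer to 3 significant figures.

Time constants: τᵢ = Vᵢ/Q for each well-mixed tank.
τ₁ = 9.28/0.824 = 11.262 s; τ₂ = 32.2/0.824 = 39.078 s.
Solving the cascade with C₁(0)=C₂(0)=0 gives C₂(t) = C_in[1 − (τ₁ e^(−t/τ₁) − τ₂ e^(−t/τ₂))/(τ₁ − τ₂)].
At t = 55.5: e^(−t/τ₁) = 0.0072408, e^(−t/τ₂) = 0.24165.
C₂ = 1.05·[1 − (11.262·0.0072408 − 39.078·0.24165)/(-27.816)] = 1.05·0.66344 = 0.69661 mg/L.

0.697 mg/L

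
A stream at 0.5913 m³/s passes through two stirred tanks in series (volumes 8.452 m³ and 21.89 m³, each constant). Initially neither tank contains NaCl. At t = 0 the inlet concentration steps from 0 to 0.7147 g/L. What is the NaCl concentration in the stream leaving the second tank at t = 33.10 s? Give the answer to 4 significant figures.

Species balance on tank i: dCᵢ/dt = (Cᵢ₋₁ − Cᵢ)/τᵢ with τᵢ = Vᵢ/Q.
τ₁ = 8.452/0.5913 = 14.2939 s; τ₂ = 21.89/0.5913 = 37.0201 s.
Solving the cascade with C₁(0)=C₂(0)=0 gives C₂(t) = C_in[1 − (τ₁ e^(−t/τ₁) − τ₂ e^(−t/τ₂))/(τ₁ − τ₂)].
At t = 33.10: e^(−t/τ₁) = 0.0987002, e^(−t/τ₂) = 0.408972.
C₂ = 0.7147·[1 − (14.2939·0.0987002 − 37.0201·0.408972)/(-22.7262)] = 0.7147·0.395878 = 0.282934 g/L.

0.2829 g/L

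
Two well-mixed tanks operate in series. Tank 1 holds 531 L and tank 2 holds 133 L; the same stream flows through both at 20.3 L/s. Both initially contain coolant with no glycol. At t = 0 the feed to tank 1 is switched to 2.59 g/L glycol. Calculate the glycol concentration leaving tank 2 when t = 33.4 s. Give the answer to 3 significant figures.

1.63 g/L

Each tank obeys Vᵢ dCᵢ/dt = Q(Cᵢ₋₁ − Cᵢ), so τᵢ = Vᵢ/Q.
τ₁ = 531/20.3 = 26.158 s; τ₂ = 133/20.3 = 6.5517 s.
Tank 1: C₁ = C_in(1 − e^(−t/τ₁)). Tank 2 (τ₁ ≠ τ₂): C₂ = C_in[1 − (τ₁ e^(−t/τ₁) − τ₂ e^(−t/τ₂))/(τ₁ − τ₂)].
At t = 33.4: e^(−t/τ₁) = 0.27891, e^(−t/τ₂) = 0.0061096.
C₂ = 2.59·[1 − (26.158·0.27891 − 6.5517·0.0061096)/(19.606)] = 2.59·0.62993 = 1.6315 g/L.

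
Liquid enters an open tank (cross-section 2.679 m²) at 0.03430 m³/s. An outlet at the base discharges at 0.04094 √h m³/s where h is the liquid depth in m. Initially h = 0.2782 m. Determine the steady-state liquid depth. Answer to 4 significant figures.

0.7019 m

Accumulation of liquid (constant cross-section A): A dh/dt = Q_in − 0.04094 √h. At steady state dh/dt = 0:
Q_in = 0.04094 √h_ss ⇒ √h_ss = 0.03430/0.04094 = 0.837811.
h_ss = 0.837811² = 0.701928 m. (Since h₀ = 0.2782 m < h_ss, the level will rise toward this value.)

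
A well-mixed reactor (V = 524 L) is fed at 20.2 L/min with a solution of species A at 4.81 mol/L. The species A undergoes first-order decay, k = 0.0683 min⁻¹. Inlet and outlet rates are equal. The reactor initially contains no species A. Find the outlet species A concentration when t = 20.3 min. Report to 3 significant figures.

V dC/dt = Q(C_in − C) − k V C.
dC/dt = (Q/V) C_in − (Q/V + k) C; effective rate a = Q/V + k = 0.038550 + 0.0683 = 0.10685 min⁻¹.
C_ss = Q C_in/(Q + kV) = 1.7354 mol/L; C(t) = C_ss + (C₀ − C_ss) e^(−a t).
C(20.3) = 1.7354 + (-1.7354)·e^(−0.10685·20.3) = 1.7354 + (-1.7354)·0.11429 = 1.5370 mol/L.

1.54 mol/L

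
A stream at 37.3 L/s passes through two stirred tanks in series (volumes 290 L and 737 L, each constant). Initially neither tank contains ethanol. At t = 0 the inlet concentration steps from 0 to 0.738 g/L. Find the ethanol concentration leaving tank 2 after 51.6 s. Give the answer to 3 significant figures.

0.649 g/L

Time constants: τᵢ = Vᵢ/Q for each well-mixed tank.
τ₁ = 290/37.3 = 7.7748 s; τ₂ = 737/37.3 = 19.759 s.
Tank 1: C₁ = C_in(1 − e^(−t/τ₁)). Tank 2 (τ₁ ≠ τ₂): C₂ = C_in[1 − (τ₁ e^(−t/τ₁) − τ₂ e^(−t/τ₂))/(τ₁ − τ₂)].
At t = 51.6: e^(−t/τ₁) = 0.0013112, e^(−t/τ₂) = 0.073424.
C₂ = 0.738·[1 − (7.7748·0.0013112 − 19.759·0.073424)/(-11.984)] = 0.738·0.87979 = 0.64929 g/L.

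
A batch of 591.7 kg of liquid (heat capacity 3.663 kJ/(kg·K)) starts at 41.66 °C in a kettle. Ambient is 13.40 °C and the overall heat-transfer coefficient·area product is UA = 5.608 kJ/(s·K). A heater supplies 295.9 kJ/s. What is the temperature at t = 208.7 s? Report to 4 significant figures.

51.88 °C

M c_p dT/dt = −UA(T − T_amb) + Q̇.
dT/dt = (T_ss − T)/τ with T_ss = T_amb + Q̇/UA = 13.40 + 295.9/5.608 = 66.1639 °C, τ = M c_p/UA = 591.7·3.663/5.608 = 386.483 s.
Solution: T(t) = T_ss + (T₀ − T_ss) e^(−t/τ).
T(208.7) = 66.1639 + (-24.5039)·0.582750 = 51.8843 °C.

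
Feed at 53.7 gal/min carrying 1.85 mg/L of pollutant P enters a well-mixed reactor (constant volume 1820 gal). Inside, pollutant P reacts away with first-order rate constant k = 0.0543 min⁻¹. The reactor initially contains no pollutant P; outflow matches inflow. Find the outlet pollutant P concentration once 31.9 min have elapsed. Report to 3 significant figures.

0.606 mg/L

Species balance: V dC/dt = Q C_in − Q C − k V C.
dC/dt = (Q/V) C_in − (Q/V + k) C; effective rate a = Q/V + k = 0.029505 + 0.0543 = 0.083805 min⁻¹.
C_ss = Q C_in/(Q + kV) = 0.65133 mg/L; C(t) = C_ss + (C₀ − C_ss) e^(−a t).
C(31.9) = 0.65133 + (-0.65133)·e^(−0.083805·31.9) = 0.65133 + (-0.65133)·0.069017 = 0.60638 mg/L.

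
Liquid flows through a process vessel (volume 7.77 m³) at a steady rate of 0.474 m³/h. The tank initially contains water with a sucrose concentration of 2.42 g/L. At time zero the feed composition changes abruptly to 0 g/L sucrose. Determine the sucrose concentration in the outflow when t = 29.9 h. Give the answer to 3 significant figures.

Transient balance on the dissolved component: V dC/dt = Q(C_in − C).
So dC/dt = (C_in − C)/τ with τ = V/Q = 7.77/0.474 = 16.392 h.
C approaches C_in exponentially: C(t) = C_in + (C₀ − C_in) e^(−t/τ).
C(29.9) = 0 + (2.42 − 0)·e^(−29.9/16.392) = 0 + (2.4200)·0.16138 = 0.39053 g/L.

0.391 g/L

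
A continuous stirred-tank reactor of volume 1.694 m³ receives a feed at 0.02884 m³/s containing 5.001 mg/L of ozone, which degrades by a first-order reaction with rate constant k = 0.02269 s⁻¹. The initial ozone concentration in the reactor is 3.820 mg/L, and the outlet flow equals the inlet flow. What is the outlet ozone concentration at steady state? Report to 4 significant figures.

2.144 mg/L

Accumulation = in − out − consumed: V dC/dt = Q C_in − Q C − k V C.
At steady state: 0 = Q C_in − (Q + kV) C_ss, so C_ss = Q C_in/(Q + kV).
C_ss = 0.02884·5.001/(0.02884 + 0.02269·1.694) = 0.144229/0.0672769 = 2.14381 mg/L.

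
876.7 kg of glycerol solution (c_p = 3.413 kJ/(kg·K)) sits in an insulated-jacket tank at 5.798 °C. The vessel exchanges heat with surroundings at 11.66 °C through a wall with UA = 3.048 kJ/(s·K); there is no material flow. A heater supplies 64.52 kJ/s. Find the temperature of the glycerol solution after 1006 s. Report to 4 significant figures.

M c_p dT/dt = −UA(T − T_amb) + Q̇.
dT/dt = (T_ss − T)/τ with T_ss = T_amb + Q̇/UA = 11.66 + 64.52/3.048 = 32.8280 °C, τ = M c_p/UA = 876.7·3.413/3.048 = 981.685 s.
Integrating: T(t) = T_ss + (T₀ − T_ss) e^(−t/τ).
T(1006) = 32.8280 + (-27.0300)·0.358880 = 23.1275 °C.

23.13 °C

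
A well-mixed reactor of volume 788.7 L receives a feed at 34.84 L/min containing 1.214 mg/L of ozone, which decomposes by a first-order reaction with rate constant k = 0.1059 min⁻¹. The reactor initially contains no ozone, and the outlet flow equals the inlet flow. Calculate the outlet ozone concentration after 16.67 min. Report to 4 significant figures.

Accumulation = in − out − consumed: V dC/dt = Q C_in − Q C − k V C.
dC/dt = (Q/V) C_in − (Q/V + k) C; effective rate a = Q/V + k = 0.0441740 + 0.1059 = 0.150074 min⁻¹.
C_ss = Q C_in/(Q + kV) = 0.357338 mg/L; C(t) = C_ss + (C₀ − C_ss) e^(−a t).
C(16.67) = 0.357338 + (-0.357338)·e^(−0.150074·16.67) = 0.357338 + (-0.357338)·0.0819429 = 0.328057 mg/L.

0.3281 mg/L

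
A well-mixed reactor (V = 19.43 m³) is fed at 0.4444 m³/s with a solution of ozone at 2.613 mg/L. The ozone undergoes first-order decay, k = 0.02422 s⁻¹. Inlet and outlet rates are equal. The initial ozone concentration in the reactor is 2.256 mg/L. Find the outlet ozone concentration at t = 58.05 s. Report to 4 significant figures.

1.333 mg/L

Species balance: V dC/dt = Q C_in − Q C − k V C.
dC/dt = (Q/V) C_in − (Q/V + k) C; effective rate a = Q/V + k = 0.0228718 + 0.02422 = 0.0470918 s⁻¹.
C_ss = Q C_in/(Q + kV) = 1.26910 mg/L; C(t) = C_ss + (C₀ − C_ss) e^(−a t).
C(58.05) = 1.26910 + (0.986903)·e^(−0.0470918·58.05) = 1.26910 + (0.986903)·0.0649796 = 1.33323 mg/L.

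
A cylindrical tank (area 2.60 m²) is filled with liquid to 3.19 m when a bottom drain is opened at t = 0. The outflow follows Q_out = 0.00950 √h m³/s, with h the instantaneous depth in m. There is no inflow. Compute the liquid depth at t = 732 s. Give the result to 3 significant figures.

Accumulation of liquid (constant cross-section A): A dh/dt = −0.00950 √h.
Separate and integrate: 2(√h − √h₀) = −(0.00950/A) t.
√h = √3.19 − 0.00950·732/(2·2.60) = 1.7861 − 1.3373 = 0.44875.
h = 0.44875² = 0.20138 m.

0.201 m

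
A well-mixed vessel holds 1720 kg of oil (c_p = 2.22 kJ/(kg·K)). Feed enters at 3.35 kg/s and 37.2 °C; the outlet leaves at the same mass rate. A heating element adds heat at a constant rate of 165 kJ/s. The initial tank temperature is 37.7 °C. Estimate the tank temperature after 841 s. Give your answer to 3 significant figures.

First-law balance (no shaft work): M c_p dT/dt = ṁ c_p (T_in − T) + 165.
Rearrange: dT/dt = (T_ss − T)/τ with τ = M/ṁ = 513.43 s and T_ss = T_in + Q̇/(ṁ c_p) = 59.386 °C.
Solution: T(t) = T_ss + (T₀ − T_ss) e^(−t/τ).
T(841) = 59.386 + (-21.686)·e^(−841/513.43) = 59.386 + (-21.686)·0.19437 = 55.171 °C.

55.2 °C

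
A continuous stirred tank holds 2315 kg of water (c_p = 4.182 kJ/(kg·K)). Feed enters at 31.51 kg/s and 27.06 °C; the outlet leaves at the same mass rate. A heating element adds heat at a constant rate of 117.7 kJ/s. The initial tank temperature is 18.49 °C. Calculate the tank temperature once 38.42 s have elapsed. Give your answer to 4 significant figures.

22.34 °C

M c_p dT/dt = ṁ c_p (T_in − T) + Q̇.
τ = M/ṁ = 73.4687 s; T_ss = T_in + Q̇/(ṁ c_p) = 27.06 + 117.7/(31.51·4.182) = 27.9532 °C.
This is linear first-order; T(t) = T_ss + (T₀ − T_ss) e^(−t/τ).
T(38.42) = 27.9532 + (-9.46319)·e^(−38.42/73.4687) = 27.9532 + (-9.46319)·0.592773 = 22.3437 °C.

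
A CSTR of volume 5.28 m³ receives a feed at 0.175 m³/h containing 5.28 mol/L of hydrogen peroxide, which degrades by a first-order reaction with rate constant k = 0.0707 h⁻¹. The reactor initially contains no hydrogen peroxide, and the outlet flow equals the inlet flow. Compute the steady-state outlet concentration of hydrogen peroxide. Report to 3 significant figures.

1.69 mol/L

Accumulation = in − out − consumed: V dC/dt = Q C_in − Q C − k V C.
At steady state: 0 = Q C_in − (Q + kV) C_ss, so C_ss = Q C_in/(Q + kV).
C_ss = 0.175·5.28/(0.175 + 0.0707·5.28) = 0.92400/0.54830 = 1.6852 mol/L.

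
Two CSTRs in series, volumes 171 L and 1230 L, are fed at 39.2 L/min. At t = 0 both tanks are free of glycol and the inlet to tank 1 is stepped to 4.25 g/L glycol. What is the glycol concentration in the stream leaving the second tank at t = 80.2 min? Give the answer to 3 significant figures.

Species balance on tank i: dCᵢ/dt = (Cᵢ₋₁ − Cᵢ)/τᵢ with τᵢ = Vᵢ/Q.
τ₁ = 171/39.2 = 4.3622 min; τ₂ = 1230/39.2 = 31.378 min.
Solving the cascade with C₁(0)=C₂(0)=0 gives C₂(t) = C_in[1 − (τ₁ e^(−t/τ₁) − τ₂ e^(−t/τ₂))/(τ₁ − τ₂)].
At t = 80.2: e^(−t/τ₁) = 1.0363e-08, e^(−t/τ₂) = 0.077617.
C₂ = 4.25·[1 − (4.3622·1.0363e-08 − 31.378·0.077617)/(-27.015)] = 4.25·0.90985 = 3.8669 g/L.

3.87 g/L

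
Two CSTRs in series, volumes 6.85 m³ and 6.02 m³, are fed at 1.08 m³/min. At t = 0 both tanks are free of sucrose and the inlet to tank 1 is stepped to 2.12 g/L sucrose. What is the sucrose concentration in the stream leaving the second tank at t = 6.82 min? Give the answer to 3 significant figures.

Each tank obeys Vᵢ dCᵢ/dt = Q(Cᵢ₋₁ − Cᵢ), so τᵢ = Vᵢ/Q.
τ₁ = 6.85/1.08 = 6.3426 min; τ₂ = 6.02/1.08 = 5.5741 min.
Tank 1: C₁ = C_in(1 − e^(−t/τ₁)). Tank 2 (τ₁ ≠ τ₂): C₂ = C_in[1 − (τ₁ e^(−t/τ₁) − τ₂ e^(−t/τ₂))/(τ₁ − τ₂)].
At t = 6.82: e^(−t/τ₁) = 0.34121, e^(−t/τ₂) = 0.29419.
C₂ = 2.12·[1 − (6.3426·0.34121 − 5.5741·0.29419)/(0.76852)] = 2.12·0.31781 = 0.67375 g/L.

0.674 g/L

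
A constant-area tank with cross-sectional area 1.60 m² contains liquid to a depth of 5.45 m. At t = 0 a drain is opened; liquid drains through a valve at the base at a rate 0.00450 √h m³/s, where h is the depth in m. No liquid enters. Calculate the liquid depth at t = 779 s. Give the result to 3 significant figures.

Volume balance on the tank: A dh/dt = −0.00450 √h.
∫ h^(−1/2) dh = −(0.00450/A) ∫ dt, giving 2√h = 2√h₀ − (0.00450/A) t.
√h = √5.45 − 0.00450·779/(2·1.60) = 2.3345 − 1.0955 = 1.2391.
h = 1.2391² = 1.5353 m.

1.54 m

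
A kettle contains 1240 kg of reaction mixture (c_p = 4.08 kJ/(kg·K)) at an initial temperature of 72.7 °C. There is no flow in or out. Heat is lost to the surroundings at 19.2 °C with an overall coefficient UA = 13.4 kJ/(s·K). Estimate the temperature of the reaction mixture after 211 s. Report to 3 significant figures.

49.8 °C

M c_p dT/dt = −UA(T − T_amb).
dT/dt = (T_ss − T)/τ with T_ss = T_amb = 19.200 °C, τ = M c_p/UA = 1240·4.08/13.4 = 377.55 s.
Integrating: T(t) = T_ss + (T₀ − T_ss) e^(−t/τ).
T(211) = 19.200 + (53.500)·0.57186 = 49.794 °C.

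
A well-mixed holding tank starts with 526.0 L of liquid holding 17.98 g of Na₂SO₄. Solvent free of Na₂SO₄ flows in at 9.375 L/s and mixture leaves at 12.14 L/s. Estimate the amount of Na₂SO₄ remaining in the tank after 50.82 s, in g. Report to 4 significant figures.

4.593 g

Total volume: dV/dt = Q_in − Q_out = -2.76500 L/s, so V(t) = 526.0 − 2.76500 t and V(50.82) = 385.483 L.
No Na₂SO₄ enters, so dm/dt = −Q_out · (m/V).
dm/m = −Q_out dt/(V₀ − 2.76500 t); integrating gives ln(m/m₀) = −(Q_out/(Q_in−Q_out)) ln(V/V₀).
m = m₀ (V₀/V)^(Q_out/(Q_in−Q_out)) = 17.98 × (526.0/385.483)^(-4.39060) = 4.59349 g.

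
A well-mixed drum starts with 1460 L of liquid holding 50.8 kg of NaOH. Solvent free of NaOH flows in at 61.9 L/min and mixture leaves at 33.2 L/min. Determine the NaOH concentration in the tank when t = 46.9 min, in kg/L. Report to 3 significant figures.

Total volume: dV/dt = Q_in − Q_out = 28.700 L/min, so V(t) = 1460 + 28.700 t and V(46.9) = 2806.0 L.
No NaOH enters, so dm/dt = −Q_out · (m/V).
dm/m = −Q_out dt/(V₀ + 28.700 t); integrating gives ln(m/m₀) = −(Q_out/(Q_in−Q_out)) ln(V/V₀).
m = m₀ (V₀/V)^(Q_out/(Q_in−Q_out)) = 50.8 × (1460/2806.0)^(1.1568) = 23.858 kg.
C = m/V = 23.858/2806.0 = 0.0085024 kg/L.

0.00850 kg/L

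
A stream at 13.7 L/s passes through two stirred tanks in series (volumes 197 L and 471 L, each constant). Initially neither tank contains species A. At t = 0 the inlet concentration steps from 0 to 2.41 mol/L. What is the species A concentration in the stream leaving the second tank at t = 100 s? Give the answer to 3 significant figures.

2.19 mol/L

Time constants: τᵢ = Vᵢ/Q for each well-mixed tank.
τ₁ = 197/13.7 = 14.380 s; τ₂ = 471/13.7 = 34.380 s.
Solving the cascade with C₁(0)=C₂(0)=0 gives C₂(t) = C_in[1 − (τ₁ e^(−t/τ₁) − τ₂ e^(−t/τ₂))/(τ₁ − τ₂)].
At t = 100: e^(−t/τ₁) = 0.00095451, e^(−t/τ₂) = 0.054546.
C₂ = 2.41·[1 − (14.380·0.00095451 − 34.380·0.054546)/(-20.000)] = 2.41·0.90692 = 2.1857 mol/L.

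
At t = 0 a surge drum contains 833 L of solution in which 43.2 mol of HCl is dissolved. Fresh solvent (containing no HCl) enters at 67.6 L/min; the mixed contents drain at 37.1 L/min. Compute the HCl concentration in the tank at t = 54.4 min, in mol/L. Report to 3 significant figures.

Let m(t) be the amount of HCl. Volume: V(t) = V₀ + (Q_in − Q_out) t = 833 + 30.500 t; V(54.4) = 2492.2 L.
Species balance (pure solvent in): dm/dt = −Q_out · m/V(t).
dm/m = −Q_out dt/(V₀ + 30.500 t); integrating gives ln(m/m₀) = −(Q_out/(Q_in−Q_out)) ln(V/V₀).
m = m₀ (V₀/V)^(Q_out/(Q_in−Q_out)) = 43.2 × (833/2492.2)^(1.2164) = 11.391 mol.
C = m/V = 11.391/2492.2 = 0.0045706 mol/L.

0.00457 mol/L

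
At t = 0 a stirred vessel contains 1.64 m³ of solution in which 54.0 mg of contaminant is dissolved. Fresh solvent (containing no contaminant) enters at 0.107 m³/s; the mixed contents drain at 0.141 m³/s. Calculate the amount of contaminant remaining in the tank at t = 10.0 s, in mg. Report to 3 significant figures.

Total volume: dV/dt = Q_in − Q_out = -0.034000 m³/s, so V(t) = 1.64 − 0.034000 t and V(10.0) = 1.3000 m³.
Solute balance: dm/dt = 0 − Q_out C = −Q_out m/V(t).
Separate: dm/m = −Q_out dt/V(t) ⇒ ln(m/m₀) = −(Q_out/(Q_in−Q_out)) ln(V/V₀).
m = m₀ (V₀/V)^(Q_out/(Q_in−Q_out)) = 54.0 × (1.64/1.3000)^(-4.1471) = 20.604 mg.

20.6 mg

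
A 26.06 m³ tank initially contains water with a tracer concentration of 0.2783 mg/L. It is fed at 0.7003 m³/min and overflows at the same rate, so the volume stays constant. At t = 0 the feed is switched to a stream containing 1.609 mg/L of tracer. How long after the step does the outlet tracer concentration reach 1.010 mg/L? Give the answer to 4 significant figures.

29.70 min

Species balance on the tank: V dC/dt = Q(C_in − C), so τ = V/Q = 37.2126 min.
C(t) = C_in + (C₀ − C_in) e^(−t/τ). Set C = 1.010 and solve for t:
e^(−t/τ) = (C − C_in)/(C₀ − C_in) = (1.010 − 1.609)/(0.2783 − 1.609) = 0.450139
t = −τ ln(…) = 37.2126 × 0.798199 = 29.7031 min.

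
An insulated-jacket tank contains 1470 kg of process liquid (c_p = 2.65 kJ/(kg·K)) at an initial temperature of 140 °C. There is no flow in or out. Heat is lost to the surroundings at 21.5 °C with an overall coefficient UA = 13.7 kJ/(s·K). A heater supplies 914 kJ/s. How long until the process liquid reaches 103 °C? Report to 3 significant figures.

Heat balance on the well-mixed liquid: M c_p dT/dt = −UA(T − T_amb) + Q̇.
τ = M c_p/UA = 284.34 s; T_ss = T_amb + Q̇/UA = 21.5 + 914/13.7 = 88.215 °C.
T(t) = T_ss + (T₀ − T_ss)e^(−t/τ); set T = 103:
t = −τ ln[(T − T_ss)/(T₀ − T_ss)] = −284.34 · ln(0.28550) = 356.42 s.

356 s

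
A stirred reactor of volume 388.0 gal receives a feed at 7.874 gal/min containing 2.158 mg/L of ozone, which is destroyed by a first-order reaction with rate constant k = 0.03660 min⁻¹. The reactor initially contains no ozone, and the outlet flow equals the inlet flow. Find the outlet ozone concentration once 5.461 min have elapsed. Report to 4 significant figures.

Species balance: V dC/dt = Q C_in − Q C − k V C.
This is linear with rate a = Q/V + k = 0.0568938 min⁻¹.
C_ss = Q C_in/(Q + kV) = 0.769751 mg/L; C(t) = C_ss + (C₀ − C_ss) e^(−a t).
C(5.461) = 0.769751 + (-0.769751)·e^(−0.0568938·5.461) = 0.769751 + (-0.769751)·0.732936 = 0.205573 mg/L.

0.2056 mg/L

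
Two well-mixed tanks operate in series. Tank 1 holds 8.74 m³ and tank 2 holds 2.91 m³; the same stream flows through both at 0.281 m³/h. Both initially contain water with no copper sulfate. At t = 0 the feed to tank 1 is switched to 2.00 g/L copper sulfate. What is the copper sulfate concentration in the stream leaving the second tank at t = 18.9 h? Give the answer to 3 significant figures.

0.528 g/L

Species balance on tank i: dCᵢ/dt = (Cᵢ₋₁ − Cᵢ)/τᵢ with τᵢ = Vᵢ/Q.
τ₁ = 8.74/0.281 = 31.103 h; τ₂ = 2.91/0.281 = 10.356 h.
Solving the cascade with C₁(0)=C₂(0)=0 gives C₂(t) = C_in[1 − (τ₁ e^(−t/τ₁) − τ₂ e^(−t/τ₂))/(τ₁ − τ₂)].
At t = 18.9: e^(−t/τ₁) = 0.54463, e^(−t/τ₂) = 0.16121.
C₂ = 2.00·[1 − (31.103·0.54463 − 10.356·0.16121)/(20.747)] = 2.00·0.26399 = 0.52799 g/L.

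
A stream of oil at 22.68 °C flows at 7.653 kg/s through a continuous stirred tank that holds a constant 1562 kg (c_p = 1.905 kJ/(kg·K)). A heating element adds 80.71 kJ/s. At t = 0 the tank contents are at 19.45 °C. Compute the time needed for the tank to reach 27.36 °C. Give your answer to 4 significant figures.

474.8 s

M c_p dT/dt = ṁ c_p (T_in − T) + Q̇.
τ = M/ṁ = 204.103 s; T_ss = T_in + Q̇/(ṁ c_p) = 28.2161 °C.
T(t) = T_ss + (T₀ − T_ss) e^(−t/τ). Set T = 27.36:
e^(−t/τ) = (27.36 − 28.2161)/(19.45 − 28.2161) = 0.0976560
t = −204.103 · ln(0.0976560) = 474.806 s.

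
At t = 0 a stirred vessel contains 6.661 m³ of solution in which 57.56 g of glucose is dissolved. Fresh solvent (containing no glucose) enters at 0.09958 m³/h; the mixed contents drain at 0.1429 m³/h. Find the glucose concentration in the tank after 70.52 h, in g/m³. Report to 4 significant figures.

Let m(t) be the amount of glucose. Volume: V(t) = V₀ + (Q_in − Q_out) t = 6.661 − 0.0433200 t; V(70.52) = 3.60607 m³.
No glucose enters, so dm/dt = −Q_out · (m/V).
Separate: dm/m = −Q_out dt/V(t) ⇒ ln(m/m₀) = −(Q_out/(Q_in−Q_out)) ln(V/V₀).
m = m₀ (V₀/V)^(Q_out/(Q_in−Q_out)) = 57.56 × (6.661/3.60607)^(-3.29871) = 7.60325 g.
C = m/V = 7.60325/3.60607 = 2.10846 g/m³.

2.108 g/m³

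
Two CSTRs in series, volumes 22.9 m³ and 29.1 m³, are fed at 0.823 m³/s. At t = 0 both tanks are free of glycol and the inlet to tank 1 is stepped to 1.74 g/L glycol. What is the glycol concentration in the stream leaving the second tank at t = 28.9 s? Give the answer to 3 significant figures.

Each tank obeys Vᵢ dCᵢ/dt = Q(Cᵢ₋₁ − Cᵢ), so τᵢ = Vᵢ/Q.
τ₁ = 22.9/0.823 = 27.825 s; τ₂ = 29.1/0.823 = 35.358 s.
Tank 1: C₁ = C_in(1 − e^(−t/τ₁)). Tank 2 (τ₁ ≠ τ₂): C₂ = C_in[1 − (τ₁ e^(−t/τ₁) − τ₂ e^(−t/τ₂))/(τ₁ − τ₂)].
At t = 28.9: e^(−t/τ₁) = 0.35394, e^(−t/τ₂) = 0.44160.
C₂ = 1.74·[1 − (27.825·0.35394 − 35.358·0.44160)/(-7.5334)] = 1.74·0.23460 = 0.40821 g/L.

0.408 g/L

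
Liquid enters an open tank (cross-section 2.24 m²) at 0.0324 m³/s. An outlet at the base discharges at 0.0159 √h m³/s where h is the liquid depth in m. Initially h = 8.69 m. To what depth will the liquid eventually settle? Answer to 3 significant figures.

4.15 m

Level balance: A dh/dt = 0.0324 − 0.0159 √h. Setting dh/dt = 0:
Q_in = 0.0159 √h_ss ⇒ √h_ss = 0.0324/0.0159 = 2.0377.
h_ss = 2.0377² = 4.1524 m. (Since h₀ = 8.69 m > h_ss, the level will fall toward this value.)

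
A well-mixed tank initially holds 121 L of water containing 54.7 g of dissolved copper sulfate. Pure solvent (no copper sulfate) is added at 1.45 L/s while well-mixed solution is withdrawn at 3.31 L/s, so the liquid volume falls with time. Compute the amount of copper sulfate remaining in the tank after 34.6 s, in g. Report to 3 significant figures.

Total volume: dV/dt = Q_in − Q_out = -1.8600 L/s, so V(t) = 121 − 1.8600 t and V(34.6) = 56.644 L.
Species balance (pure solvent in): dm/dt = −Q_out · m/V(t).
Separate: dm/m = −Q_out dt/V(t) ⇒ ln(m/m₀) = −(Q_out/(Q_in−Q_out)) ln(V/V₀).
m = m₀ (V₀/V)^(Q_out/(Q_in−Q_out)) = 54.7 × (121/56.644)^(-1.7796) = 14.170 g.

14.2 g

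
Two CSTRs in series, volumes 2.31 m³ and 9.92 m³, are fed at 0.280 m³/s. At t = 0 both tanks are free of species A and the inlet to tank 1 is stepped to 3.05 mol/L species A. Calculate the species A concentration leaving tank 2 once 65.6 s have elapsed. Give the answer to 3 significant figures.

2.43 mol/L

Time constants: τᵢ = Vᵢ/Q for each well-mixed tank.
τ₁ = 2.31/0.280 = 8.2500 s; τ₂ = 9.92/0.280 = 35.429 s.
Solving the cascade with C₁(0)=C₂(0)=0 gives C₂(t) = C_in[1 − (τ₁ e^(−t/τ₁) − τ₂ e^(−t/τ₂))/(τ₁ − τ₂)].
At t = 65.6: e^(−t/τ₁) = 0.00035213, e^(−t/τ₂) = 0.15698.
C₂ = 3.05·[1 − (8.2500·0.00035213 − 35.429·0.15698)/(-27.179)] = 3.05·0.79547 = 2.4262 mol/L.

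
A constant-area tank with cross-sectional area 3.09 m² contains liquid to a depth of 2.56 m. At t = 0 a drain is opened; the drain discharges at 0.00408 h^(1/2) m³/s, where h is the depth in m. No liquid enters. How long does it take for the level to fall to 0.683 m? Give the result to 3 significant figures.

A dh/dt = −Q_out = −0.00408 √h.
∫ h^(−1/2) dh = −(0.00408/A) ∫ dt, giving 2√h = 2√h₀ − (0.00408/A) t.
t = 2A(√h₀ − √h)/0.00408 = 2·3.09·(√2.56 − √0.683)/0.00408
  = 6.1800 × (1.6000 − 0.82644) / 0.00408 = 1171.7 s.

1170 s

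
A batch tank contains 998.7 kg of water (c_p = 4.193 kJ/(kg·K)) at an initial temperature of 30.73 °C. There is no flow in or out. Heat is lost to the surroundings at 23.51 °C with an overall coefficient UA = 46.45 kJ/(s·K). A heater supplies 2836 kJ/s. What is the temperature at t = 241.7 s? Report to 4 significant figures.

80.88 °C

M c_p dT/dt = −UA(T − T_amb) + Q̇.
dT/dt = (T_ss − T)/τ with T_ss = T_amb + Q̇/UA = 23.51 + 2836/46.45 = 84.5649 °C, τ = M c_p/UA = 998.7·4.193/46.45 = 90.1518 s.
T approaches T_ss exponentially: T(t) = T_ss + (T₀ − T_ss) e^(−t/τ).
T(241.7) = 84.5649 + (-53.8349)·0.0684922 = 80.8776 °C.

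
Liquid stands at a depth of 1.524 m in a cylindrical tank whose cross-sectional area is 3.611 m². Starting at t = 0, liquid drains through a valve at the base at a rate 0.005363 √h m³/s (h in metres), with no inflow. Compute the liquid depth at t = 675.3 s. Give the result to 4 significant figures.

Volume balance on the tank: A dh/dt = −0.005363 √h.
This is separable: 2 d(√h)/dt = −0.005363/A, so √h = √h₀ − (0.005363/(2A)) t.
√h = √1.524 − 0.005363·675.3/(2·3.611) = 1.23450 − 0.501472 = 0.733032.
h = 0.733032² = 0.537335 m.

0.5373 m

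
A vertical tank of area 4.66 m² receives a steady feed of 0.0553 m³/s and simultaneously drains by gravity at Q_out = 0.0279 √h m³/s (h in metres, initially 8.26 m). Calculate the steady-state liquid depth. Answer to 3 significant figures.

A dh/dt = Q_in − 0.0279 √h. Steady state requires inflow = outflow:
Q_in = 0.0279 √h_ss ⇒ √h_ss = 0.0553/0.0279 = 1.9821.
h_ss = 1.9821² = 3.9286 m. (Since h₀ = 8.26 m > h_ss, the level will fall toward this value.)

3.93 m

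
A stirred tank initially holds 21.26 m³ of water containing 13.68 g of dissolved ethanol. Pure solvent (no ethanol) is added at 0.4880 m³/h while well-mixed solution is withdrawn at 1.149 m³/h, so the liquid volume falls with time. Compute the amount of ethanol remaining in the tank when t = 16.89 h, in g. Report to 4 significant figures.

3.749 g

Let m(t) be the amount of ethanol. Volume: V(t) = V₀ + (Q_in − Q_out) t = 21.26 − 0.661000 t; V(16.89) = 10.0957 m³.
Species balance (pure solvent in): dm/dt = −Q_out · m/V(t).
dm/m = −Q_out dt/(V₀ − 0.661000 t); integrating gives ln(m/m₀) = −(Q_out/(Q_in−Q_out)) ln(V/V₀).
m = m₀ (V₀/V)^(Q_out/(Q_in−Q_out)) = 13.68 × (21.26/10.0957)^(-1.73828) = 3.74871 g.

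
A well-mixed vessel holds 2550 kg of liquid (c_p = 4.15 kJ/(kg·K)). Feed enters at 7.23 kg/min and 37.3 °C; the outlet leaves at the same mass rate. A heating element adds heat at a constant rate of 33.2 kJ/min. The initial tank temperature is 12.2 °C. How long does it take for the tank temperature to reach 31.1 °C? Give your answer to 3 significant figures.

Unsteady energy balance on the tank contents: M c_p dT/dt = ṁ c_p (T_in − T) + 33.2.
τ = M/ṁ = 352.70 min; T_ss = T_in + Q̇/(ṁ c_p) = 38.407 °C.
T(t) = T_ss + (T₀ − T_ss) e^(−t/τ). Set T = 31.1:
e^(−t/τ) = (31.1 − 38.407)/(12.2 − 38.407) = 0.27880
t = −352.70 · ln(0.27880) = 450.48 min.

450 min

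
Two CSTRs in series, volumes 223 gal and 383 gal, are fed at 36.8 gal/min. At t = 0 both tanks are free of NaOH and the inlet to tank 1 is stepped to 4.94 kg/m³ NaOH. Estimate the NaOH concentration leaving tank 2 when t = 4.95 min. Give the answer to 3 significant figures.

Each tank obeys Vᵢ dCᵢ/dt = Q(Cᵢ₋₁ − Cᵢ), so τᵢ = Vᵢ/Q.
τ₁ = 223/36.8 = 6.0598 min; τ₂ = 383/36.8 = 10.408 min.
Tank 1: C₁ = C_in(1 − e^(−t/τ₁)). Tank 2 (τ₁ ≠ τ₂): C₂ = C_in[1 − (τ₁ e^(−t/τ₁) − τ₂ e^(−t/τ₂))/(τ₁ − τ₂)].
At t = 4.95: e^(−t/τ₁) = 0.44182, e^(−t/τ₂) = 0.62150.
C₂ = 4.94·[1 − (6.0598·0.44182 − 10.408·0.62150)/(-4.3478)] = 4.94·0.12806 = 0.63260 kg/m³.

0.633 kg/m³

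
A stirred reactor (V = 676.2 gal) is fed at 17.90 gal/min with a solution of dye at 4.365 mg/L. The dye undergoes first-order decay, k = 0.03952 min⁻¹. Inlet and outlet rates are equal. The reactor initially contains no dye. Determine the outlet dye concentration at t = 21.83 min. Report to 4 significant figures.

Accumulation = in − out − consumed: V dC/dt = Q C_in − Q C − k V C.
dC/dt = (Q/V) C_in − (Q/V + k) C; effective rate a = Q/V + k = 0.0264715 + 0.03952 = 0.0659915 min⁻¹.
C_ss = Q C_in/(Q + kV) = 1.75095 mg/L; C(t) = C_ss + (C₀ − C_ss) e^(−a t).
C(21.83) = 1.75095 + (-1.75095)·e^(−0.0659915·21.83) = 1.75095 + (-1.75095)·0.236787 = 1.33635 mg/L.

1.336 mg/L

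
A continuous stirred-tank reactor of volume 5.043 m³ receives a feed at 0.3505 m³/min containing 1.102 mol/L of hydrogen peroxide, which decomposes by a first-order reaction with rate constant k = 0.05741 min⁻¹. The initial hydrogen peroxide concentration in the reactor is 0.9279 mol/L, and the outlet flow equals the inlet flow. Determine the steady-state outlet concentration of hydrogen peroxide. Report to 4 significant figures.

Species balance: V dC/dt = Q C_in − Q C − k V C.
At steady state: 0 = Q C_in − (Q + kV) C_ss, so C_ss = Q C_in/(Q + kV).
C_ss = 0.3505·1.102/(0.3505 + 0.05741·5.043) = 0.386251/0.640019 = 0.603500 mol/L.

0.6035 mol/L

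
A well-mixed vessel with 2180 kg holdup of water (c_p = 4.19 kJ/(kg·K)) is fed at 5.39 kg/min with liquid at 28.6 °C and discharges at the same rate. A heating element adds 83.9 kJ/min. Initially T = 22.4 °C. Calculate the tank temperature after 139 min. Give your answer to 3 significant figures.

25.3 °C

M c_p dT/dt = ṁ c_p (T_in − T) + Q̇.
τ = M/ṁ = 404.45 min; T_ss = T_in + Q̇/(ṁ c_p) = 28.6 + 83.9/(5.39·4.19) = 32.315 °C.
T approaches T_ss exponentially: T(t) = T_ss + (T₀ − T_ss) e^(−t/τ).
T(139) = 32.315 + (-9.9150)·e^(−139/404.45) = 32.315 + (-9.9150)·0.70916 = 25.284 °C.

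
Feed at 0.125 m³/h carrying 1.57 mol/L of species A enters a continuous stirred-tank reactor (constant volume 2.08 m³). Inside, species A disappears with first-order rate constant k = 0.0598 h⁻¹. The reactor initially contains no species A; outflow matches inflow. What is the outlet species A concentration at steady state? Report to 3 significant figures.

Accumulation = in − out − consumed: V dC/dt = Q C_in − Q C − k V C.
At steady state: 0 = Q C_in − (Q + kV) C_ss, so C_ss = Q C_in/(Q + kV).
C_ss = 0.125·1.57/(0.125 + 0.0598·2.08) = 0.19625/0.24938 = 0.78694 mol/L.

0.787 mol/L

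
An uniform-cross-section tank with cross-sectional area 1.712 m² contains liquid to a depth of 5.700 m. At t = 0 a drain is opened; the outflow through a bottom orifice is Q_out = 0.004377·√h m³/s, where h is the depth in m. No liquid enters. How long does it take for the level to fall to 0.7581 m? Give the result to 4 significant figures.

1187 s

A dh/dt = −Q_out = −0.004377 √h.
This is separable: 2 d(√h)/dt = −0.004377/A, so √h = √h₀ − (0.004377/(2A)) t.
t = 2A(√h₀ − √h)/0.004377 = 2·1.712·(√5.700 − √0.7581)/0.004377
  = 3.42400 × (2.38747 − 0.870689) / 0.004377 = 1186.53 s.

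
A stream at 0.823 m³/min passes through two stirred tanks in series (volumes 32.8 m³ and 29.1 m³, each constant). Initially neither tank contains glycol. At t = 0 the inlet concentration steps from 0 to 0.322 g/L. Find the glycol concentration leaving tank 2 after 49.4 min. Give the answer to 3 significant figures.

Each tank obeys Vᵢ dCᵢ/dt = Q(Cᵢ₋₁ − Cᵢ), so τᵢ = Vᵢ/Q.
τ₁ = 32.8/0.823 = 39.854 min; τ₂ = 29.1/0.823 = 35.358 min.
Tank 1: C₁ = C_in(1 − e^(−t/τ₁)). Tank 2 (τ₁ ≠ τ₂): C₂ = C_in[1 − (τ₁ e^(−t/τ₁) − τ₂ e^(−t/τ₂))/(τ₁ − τ₂)].
At t = 49.4: e^(−t/τ₁) = 0.28952, e^(−t/τ₂) = 0.24731.
C₂ = 0.322·[1 − (39.854·0.28952 − 35.358·0.24731)/(4.4957)] = 0.322·0.37846 = 0.12186 g/L.

0.122 g/L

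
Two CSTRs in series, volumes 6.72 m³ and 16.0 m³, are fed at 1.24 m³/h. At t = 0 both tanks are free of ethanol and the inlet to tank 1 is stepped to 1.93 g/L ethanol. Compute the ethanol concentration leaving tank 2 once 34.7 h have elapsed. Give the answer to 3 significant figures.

Each tank obeys Vᵢ dCᵢ/dt = Q(Cᵢ₋₁ − Cᵢ), so τᵢ = Vᵢ/Q.
τ₁ = 6.72/1.24 = 5.4194 h; τ₂ = 16.0/1.24 = 12.903 h.
Solving the cascade with C₁(0)=C₂(0)=0 gives C₂(t) = C_in[1 − (τ₁ e^(−t/τ₁) − τ₂ e^(−t/τ₂))/(τ₁ − τ₂)].
At t = 34.7: e^(−t/τ₁) = 0.0016566, e^(−t/τ₂) = 0.067932.
C₂ = 1.93·[1 − (5.4194·0.0016566 − 12.903·0.067932)/(-7.4839)] = 1.93·0.88408 = 1.7063 g/L.

1.71 g/L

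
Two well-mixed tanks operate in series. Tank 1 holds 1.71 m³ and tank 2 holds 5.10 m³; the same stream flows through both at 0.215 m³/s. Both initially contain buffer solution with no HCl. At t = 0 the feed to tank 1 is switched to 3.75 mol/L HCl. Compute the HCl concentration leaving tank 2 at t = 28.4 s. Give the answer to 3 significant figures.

Species balance on tank i: dCᵢ/dt = (Cᵢ₋₁ − Cᵢ)/τᵢ with τᵢ = Vᵢ/Q.
τ₁ = 1.71/0.215 = 7.9535 s; τ₂ = 5.10/0.215 = 23.721 s.
Solving the cascade with C₁(0)=C₂(0)=0 gives C₂(t) = C_in[1 − (τ₁ e^(−t/τ₁) − τ₂ e^(−t/τ₂))/(τ₁ − τ₂)].
At t = 28.4: e^(−t/τ₁) = 0.028134, e^(−t/τ₂) = 0.30202.
C₂ = 3.75·[1 − (7.9535·0.028134 − 23.721·0.30202)/(-15.767)] = 3.75·0.55982 = 2.0993 mol/L.

2.10 mol/L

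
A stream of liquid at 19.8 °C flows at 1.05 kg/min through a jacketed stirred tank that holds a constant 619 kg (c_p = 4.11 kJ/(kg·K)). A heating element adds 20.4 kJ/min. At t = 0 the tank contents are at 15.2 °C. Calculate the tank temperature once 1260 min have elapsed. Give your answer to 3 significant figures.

First-law balance (no shaft work): M c_p dT/dt = ṁ c_p (T_in − T) + 20.4.
Rearrange: dT/dt = (T_ss − T)/τ with τ = M/ṁ = 589.52 min and T_ss = T_in + Q̇/(ṁ c_p) = 24.527 °C.
Solution: T(t) = T_ss + (T₀ − T_ss) e^(−t/τ).
T(1260) = 24.527 + (-9.3271)·e^(−1260/589.52) = 24.527 + (-9.3271)·0.11797 = 23.427 °C.

23.4 °C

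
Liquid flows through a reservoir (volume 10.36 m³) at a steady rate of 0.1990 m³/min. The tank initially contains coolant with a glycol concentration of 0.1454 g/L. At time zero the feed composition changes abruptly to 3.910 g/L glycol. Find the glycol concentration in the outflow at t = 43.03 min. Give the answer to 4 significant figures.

Species balance on the tank: V dC/dt = Q(C_in − C).
Time constant τ = V/Q = 10.36/0.1990 = 52.0603 min.
Solution: C(t) = C_in + (C₀ − C_in) e^(−t/τ).
C(43.03) = 3.910 + (0.1454 − 3.910)·e^(−43.03/52.0603) = 3.910 + (-3.76460)·0.437560 = 2.26276 g/L.

2.263 g/L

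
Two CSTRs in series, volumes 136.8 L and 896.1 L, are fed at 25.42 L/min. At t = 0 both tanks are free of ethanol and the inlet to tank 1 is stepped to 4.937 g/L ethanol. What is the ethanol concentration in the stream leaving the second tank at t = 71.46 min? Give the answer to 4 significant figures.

Species balance on tank i: dCᵢ/dt = (Cᵢ₋₁ − Cᵢ)/τᵢ with τᵢ = Vᵢ/Q.
τ₁ = 136.8/25.42 = 5.38159 min; τ₂ = 896.1/25.42 = 35.2518 min.
Solving the cascade with C₁(0)=C₂(0)=0 gives C₂(t) = C_in[1 − (τ₁ e^(−t/τ₁) − τ₂ e^(−t/τ₂))/(τ₁ − τ₂)].
At t = 71.46: e^(−t/τ₁) = 1.71070e-06, e^(−t/τ₂) = 0.131713.
C₂ = 4.937·[1 − (5.38159·1.71070e-06 − 35.2518·0.131713)/(-29.8702)] = 4.937·0.844557 = 4.16958 g/L.

4.170 g/L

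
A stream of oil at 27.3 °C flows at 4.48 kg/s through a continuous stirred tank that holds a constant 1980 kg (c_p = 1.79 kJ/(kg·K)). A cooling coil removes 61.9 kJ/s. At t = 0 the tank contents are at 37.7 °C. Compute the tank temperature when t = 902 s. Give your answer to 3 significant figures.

Unsteady energy balance on the tank contents: M c_p dT/dt = ṁ c_p (T_in − T) − 61.9.
τ = M/ṁ = 441.96 s; T_ss = T_in − Q̇/(ṁ c_p) = 27.3 − 61.9/(4.48·1.79) = 19.581 °C.
Solution: T(t) = T_ss + (T₀ − T_ss) e^(−t/τ).
T(902) = 19.581 + (18.119)·e^(−902/441.96) = 19.581 + (18.119)·0.12991 = 21.935 °C.

21.9 °C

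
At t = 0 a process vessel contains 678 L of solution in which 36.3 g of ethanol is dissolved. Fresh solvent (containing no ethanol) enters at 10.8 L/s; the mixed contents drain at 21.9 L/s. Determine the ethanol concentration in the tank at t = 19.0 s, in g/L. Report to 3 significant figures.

0.0373 g/L

Total volume: dV/dt = Q_in − Q_out = -11.100 L/s, so V(t) = 678 − 11.100 t and V(19.0) = 467.10 L.
Species balance (pure solvent in): dm/dt = −Q_out · m/V(t).
dm/m = −Q_out dt/(V₀ − 11.100 t); integrating gives ln(m/m₀) = −(Q_out/(Q_in−Q_out)) ln(V/V₀).
m = m₀ (V₀/V)^(Q_out/(Q_in−Q_out)) = 36.3 × (678/467.10)^(-1.9730) = 17.404 g.
C = m/V = 17.404/467.10 = 0.037259 g/L.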